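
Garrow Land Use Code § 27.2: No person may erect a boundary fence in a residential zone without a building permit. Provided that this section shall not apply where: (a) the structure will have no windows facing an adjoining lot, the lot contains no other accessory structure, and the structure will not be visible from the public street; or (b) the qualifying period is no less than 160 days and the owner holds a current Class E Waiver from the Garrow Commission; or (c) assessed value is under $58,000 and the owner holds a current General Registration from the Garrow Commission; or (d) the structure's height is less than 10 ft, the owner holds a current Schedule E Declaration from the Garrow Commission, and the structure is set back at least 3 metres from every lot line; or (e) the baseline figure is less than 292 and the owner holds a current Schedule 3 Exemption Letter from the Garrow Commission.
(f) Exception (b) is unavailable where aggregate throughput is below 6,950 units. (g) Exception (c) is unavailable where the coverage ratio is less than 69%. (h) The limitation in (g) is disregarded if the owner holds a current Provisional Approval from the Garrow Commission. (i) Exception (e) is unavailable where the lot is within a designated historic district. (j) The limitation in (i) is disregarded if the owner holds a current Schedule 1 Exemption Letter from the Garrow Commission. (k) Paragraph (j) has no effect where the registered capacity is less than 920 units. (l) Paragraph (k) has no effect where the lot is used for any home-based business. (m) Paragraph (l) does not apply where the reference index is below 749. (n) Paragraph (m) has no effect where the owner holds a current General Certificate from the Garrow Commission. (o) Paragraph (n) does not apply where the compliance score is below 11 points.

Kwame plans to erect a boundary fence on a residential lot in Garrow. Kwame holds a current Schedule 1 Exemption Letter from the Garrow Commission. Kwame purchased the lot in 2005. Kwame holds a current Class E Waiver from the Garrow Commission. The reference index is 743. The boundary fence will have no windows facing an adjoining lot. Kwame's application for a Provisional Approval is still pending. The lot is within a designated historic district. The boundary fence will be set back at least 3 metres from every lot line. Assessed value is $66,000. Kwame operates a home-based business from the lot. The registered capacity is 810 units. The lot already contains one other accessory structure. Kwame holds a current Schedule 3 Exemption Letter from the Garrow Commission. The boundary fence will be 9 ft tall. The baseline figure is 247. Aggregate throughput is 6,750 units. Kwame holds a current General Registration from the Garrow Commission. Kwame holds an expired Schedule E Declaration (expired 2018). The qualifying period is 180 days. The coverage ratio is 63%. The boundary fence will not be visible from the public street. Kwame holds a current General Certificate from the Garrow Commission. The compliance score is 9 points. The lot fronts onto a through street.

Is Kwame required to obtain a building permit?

Exception (a) does not apply: the lot already has another accessory structure.
All of (b)'s requirements are met (the qualifying period is 180 days, meeting the 160 days threshold; a current Class E Waiver is held). However, paragraph (f) must be considered: (f) operates against (b): aggregate throughput is 6,750 units, below the 6,950 units limit. So (b) is unavailable.
Exception (c) fails — assessed value is $66,000, not under $58,000.
Exception (d) requires that the owner holds a current Schedule E Declaration from the Garrow Commission; but there is no Schedule E Declaration in force, so (d) is unavailable.
All of (e)'s requirements are met (the baseline figure is 247, less than the 292 limit; a current Schedule 3 Exemption Letter is held). But applying paragraphs (i)–(o): (i) is triggered — the lot is in a historic district. (j) would limit (i) — a current Schedule 1 Exemption Letter is held — but (k) sets (j) aside: (k) operates against (j): the registered capacity is 810 units, less than the 920 units limit. (l) applies (a home-based business operates on the lot), but is displaced by (m): (m) operates — the reference index is 743, below the 749 limit. (n) is engaged (a current General Certificate is held), but yields to (o): (o) is engaged — the compliance score is 9 points, below the 11 points limit. (e) is therefore removed.
Every exception is unavailable, so the rule governs.

Yes — Kwame must obtain a building permit.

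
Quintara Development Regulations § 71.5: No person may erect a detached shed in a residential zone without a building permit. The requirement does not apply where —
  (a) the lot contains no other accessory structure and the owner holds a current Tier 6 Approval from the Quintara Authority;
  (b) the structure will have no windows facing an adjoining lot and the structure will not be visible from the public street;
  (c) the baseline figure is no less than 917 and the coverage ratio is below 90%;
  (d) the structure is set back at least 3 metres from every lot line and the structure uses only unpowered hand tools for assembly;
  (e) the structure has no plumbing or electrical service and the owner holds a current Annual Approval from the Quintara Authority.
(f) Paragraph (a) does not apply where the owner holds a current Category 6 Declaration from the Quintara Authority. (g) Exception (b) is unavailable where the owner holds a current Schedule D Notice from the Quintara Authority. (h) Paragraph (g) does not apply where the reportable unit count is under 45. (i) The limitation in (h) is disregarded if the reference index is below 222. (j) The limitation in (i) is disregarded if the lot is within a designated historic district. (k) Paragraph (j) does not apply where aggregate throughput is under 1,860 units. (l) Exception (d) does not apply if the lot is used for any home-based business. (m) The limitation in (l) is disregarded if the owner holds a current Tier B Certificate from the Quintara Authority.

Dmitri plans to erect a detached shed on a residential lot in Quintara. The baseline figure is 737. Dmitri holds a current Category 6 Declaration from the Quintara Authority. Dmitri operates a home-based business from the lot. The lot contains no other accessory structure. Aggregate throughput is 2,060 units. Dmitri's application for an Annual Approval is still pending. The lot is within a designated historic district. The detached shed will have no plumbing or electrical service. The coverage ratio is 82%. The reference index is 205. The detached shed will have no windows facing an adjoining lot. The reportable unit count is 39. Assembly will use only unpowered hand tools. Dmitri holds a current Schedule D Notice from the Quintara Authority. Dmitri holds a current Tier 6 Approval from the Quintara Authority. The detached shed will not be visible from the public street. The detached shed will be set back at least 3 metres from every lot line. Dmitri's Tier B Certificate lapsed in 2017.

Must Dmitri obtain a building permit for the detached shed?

No — exception (b) applies; Dmitri does not need a building permit.

Exception (a) is satisfied on its face — the lot has no other accessory structure; a current Tier 6 Approval is held. Turning to paragraph (f): (f) operates against (a): a current Category 6 Declaration is held. Exception (a) does not apply.
Exception (b) is satisfied on its face — no windows face an adjoining lot; the structure will not be visible from the street. Considering the limiting provisions: (g) would limit (b) — a current Schedule D Notice is held — but (h) sets (g) aside: (h) operates — the reportable unit count is 39, under the 45 limit. (i) would limit (h) — the reference index is 205, below the 222 limit — but (j) sets (i) aside: (j) operates against (i): the lot is in a historic district. (k) is inapplicable (aggregate throughput is 2,060 units, not under 1,860 units), so (j) stands. Exception (b) stands.
Exception (c) requires that the baseline figure is no less than 917; but the baseline figure is 737, short of 917, so (c) is unavailable.
Exception (d) is satisfied on its face — the setback is at least 3 m on every side; assembly uses only hand tools. Turning to paragraphs (l)–(m): (l) operates against (d): a home-based business operates on the lot. (m), which would lift (l), is not engaged — there is no Tier B Certificate in force. So (d) is unavailable.
Exception (e) does not apply: the Annual Approval is not current.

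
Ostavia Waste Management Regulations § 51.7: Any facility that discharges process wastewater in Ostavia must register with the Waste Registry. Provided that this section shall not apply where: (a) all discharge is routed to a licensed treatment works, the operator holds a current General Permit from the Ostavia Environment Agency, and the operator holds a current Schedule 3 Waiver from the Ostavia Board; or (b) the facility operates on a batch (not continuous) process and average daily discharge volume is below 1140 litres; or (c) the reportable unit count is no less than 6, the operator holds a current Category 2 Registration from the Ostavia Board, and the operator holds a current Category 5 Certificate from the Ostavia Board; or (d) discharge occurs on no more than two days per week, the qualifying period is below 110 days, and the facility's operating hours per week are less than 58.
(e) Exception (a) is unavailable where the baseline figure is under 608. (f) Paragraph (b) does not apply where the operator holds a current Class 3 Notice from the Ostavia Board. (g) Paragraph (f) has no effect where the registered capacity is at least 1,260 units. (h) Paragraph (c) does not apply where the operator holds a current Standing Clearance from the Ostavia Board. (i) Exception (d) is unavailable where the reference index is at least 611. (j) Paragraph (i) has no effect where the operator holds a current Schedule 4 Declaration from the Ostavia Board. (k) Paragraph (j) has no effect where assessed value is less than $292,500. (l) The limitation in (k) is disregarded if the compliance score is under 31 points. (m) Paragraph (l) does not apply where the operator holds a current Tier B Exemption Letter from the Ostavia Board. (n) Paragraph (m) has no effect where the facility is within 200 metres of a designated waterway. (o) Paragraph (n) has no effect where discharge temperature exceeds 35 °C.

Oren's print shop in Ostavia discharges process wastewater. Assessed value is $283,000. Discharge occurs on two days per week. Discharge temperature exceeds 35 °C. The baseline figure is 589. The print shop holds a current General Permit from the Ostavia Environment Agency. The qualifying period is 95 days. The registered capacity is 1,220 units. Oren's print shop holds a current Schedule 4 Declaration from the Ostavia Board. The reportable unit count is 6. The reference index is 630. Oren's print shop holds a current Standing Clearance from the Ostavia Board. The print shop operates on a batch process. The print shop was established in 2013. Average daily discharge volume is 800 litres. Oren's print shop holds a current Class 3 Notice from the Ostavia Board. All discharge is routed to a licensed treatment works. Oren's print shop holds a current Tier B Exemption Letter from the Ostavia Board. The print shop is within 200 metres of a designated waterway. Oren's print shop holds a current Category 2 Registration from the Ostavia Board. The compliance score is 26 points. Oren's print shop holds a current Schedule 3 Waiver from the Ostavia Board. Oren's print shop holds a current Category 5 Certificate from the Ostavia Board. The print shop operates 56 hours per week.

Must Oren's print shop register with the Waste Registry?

All of (a)'s requirements are met (discharge is routed to a licensed treatment works; a current General Permit is held; a current Schedule 3 Waiver is held). But applying paragraph (e): (e) operates against (a): the baseline figure is 589, under the 608 limit. Exception (a) does not apply.
Exception (b) is satisfied on its face — the facility operates on a batch process; average daily discharge volume is 800 litres, below the 1140 litres limit. However, paragraphs (f)–(g) must be considered: (f) is triggered — a current Class 3 Notice is held. (g) is not triggered (the registered capacity is 1,220 units, short of 1,260 units), so (f) stands. (b) is therefore removed.
Exception (c): the reportable unit count is 6, meeting the 6 threshold; a current Category 2 Registration is held; a current Category 5 Certificate is held — every condition holds. Turning to paragraph (h): (h) operates against (c): a current Standing Clearance is held. (c) is therefore removed.
Exception (d) is satisfied on its face — discharge occurs on no more than two days per week; the qualifying period is 95 days, below the 110 days limit; the facility's operating hours per week are 56, less than the 58 limit. But: (i) is engaged — the reference index is 630, meeting the 611 threshold. (j) would limit (i) — a current Schedule 4 Declaration is held — but (k) sets (j) aside: (k) operates against (j): assessed value is $283,000, less than the $292,500 limit. (l) is engaged (the compliance score is 26 points, under the 31 points limit), but is displaced by (m): (m) is triggered — a current Tier B Exemption Letter is held. (n) is triggered (the print shop is within 200 m of a designated waterway), but is overridden by (o): (o) applies — discharge temperature exceeds 35 °C. (d) is therefore removed.
No exception applies. The general rule governs.

Yes — Oren's print shop must register with the Waste Registry.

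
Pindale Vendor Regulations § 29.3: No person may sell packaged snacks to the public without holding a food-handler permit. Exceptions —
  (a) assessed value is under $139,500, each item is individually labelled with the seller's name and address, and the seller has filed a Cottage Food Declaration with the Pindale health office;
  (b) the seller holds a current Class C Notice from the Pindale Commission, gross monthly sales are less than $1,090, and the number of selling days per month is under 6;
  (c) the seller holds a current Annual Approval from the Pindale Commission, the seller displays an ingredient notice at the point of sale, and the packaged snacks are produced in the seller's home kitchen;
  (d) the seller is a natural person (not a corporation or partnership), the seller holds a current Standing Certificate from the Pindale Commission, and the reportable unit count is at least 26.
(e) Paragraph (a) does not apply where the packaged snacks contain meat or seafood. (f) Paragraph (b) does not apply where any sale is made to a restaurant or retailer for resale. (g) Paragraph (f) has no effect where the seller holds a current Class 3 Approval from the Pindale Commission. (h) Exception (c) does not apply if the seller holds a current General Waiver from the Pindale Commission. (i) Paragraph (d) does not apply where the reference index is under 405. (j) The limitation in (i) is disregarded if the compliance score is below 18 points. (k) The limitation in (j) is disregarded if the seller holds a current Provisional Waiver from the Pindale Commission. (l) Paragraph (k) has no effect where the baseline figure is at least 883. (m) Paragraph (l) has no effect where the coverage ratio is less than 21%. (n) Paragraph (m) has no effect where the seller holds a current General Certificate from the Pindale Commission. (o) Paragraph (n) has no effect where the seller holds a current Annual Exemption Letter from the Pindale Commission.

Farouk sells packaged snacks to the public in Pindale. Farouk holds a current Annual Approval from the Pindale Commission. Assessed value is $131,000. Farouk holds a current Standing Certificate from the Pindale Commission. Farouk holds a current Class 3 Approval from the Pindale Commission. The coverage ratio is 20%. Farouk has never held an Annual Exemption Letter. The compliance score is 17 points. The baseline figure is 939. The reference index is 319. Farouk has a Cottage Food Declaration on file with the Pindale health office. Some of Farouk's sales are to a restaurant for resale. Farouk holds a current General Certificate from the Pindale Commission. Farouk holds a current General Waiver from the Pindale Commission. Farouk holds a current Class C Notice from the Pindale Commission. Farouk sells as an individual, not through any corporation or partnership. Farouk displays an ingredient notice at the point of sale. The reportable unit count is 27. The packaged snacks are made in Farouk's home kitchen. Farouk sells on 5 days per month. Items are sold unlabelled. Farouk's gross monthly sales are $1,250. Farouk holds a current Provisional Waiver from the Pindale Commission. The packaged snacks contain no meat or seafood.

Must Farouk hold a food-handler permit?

Exception (a) requires that each item is individually labelled with the seller's name and address; but items are sold unlabelled, so (a) is unavailable.
Exception (b) fails — gross monthly sales are $1,250, not less than $1,090.
Exception (c): a current Annual Approval is held; an ingredient notice is displayed; the packaged snacks are home-kitchen produced — every condition holds. But: (h) operates against (c): a current General Waiver is held. So (c) is unavailable.
Exception (d)'s conditions are all satisfied: the seller is a natural person; a current Standing Certificate is held; the reportable unit count is 27, meeting the 26 threshold. Considering the limiting provisions: (i) applies (the reference index is 319, under the 405 limit), but is overridden by (j): (j) operates — the compliance score is 17 points, below the 18 points limit. (k) applies (a current Provisional Waiver is held), but is overridden by (l): (l) applies — the baseline figure is 939, meeting the 883 threshold. (m) applies (the coverage ratio is 20%, less than the 21% limit), but is itself disapplied by (n): (n) is triggered — a current General Certificate is held. (o) does not operate here (the Annual Exemption Letter is not current), so (n) stands. Exception (d) stands.

No — exception (d) applies; Farouk is not required to hold a food-handler permit.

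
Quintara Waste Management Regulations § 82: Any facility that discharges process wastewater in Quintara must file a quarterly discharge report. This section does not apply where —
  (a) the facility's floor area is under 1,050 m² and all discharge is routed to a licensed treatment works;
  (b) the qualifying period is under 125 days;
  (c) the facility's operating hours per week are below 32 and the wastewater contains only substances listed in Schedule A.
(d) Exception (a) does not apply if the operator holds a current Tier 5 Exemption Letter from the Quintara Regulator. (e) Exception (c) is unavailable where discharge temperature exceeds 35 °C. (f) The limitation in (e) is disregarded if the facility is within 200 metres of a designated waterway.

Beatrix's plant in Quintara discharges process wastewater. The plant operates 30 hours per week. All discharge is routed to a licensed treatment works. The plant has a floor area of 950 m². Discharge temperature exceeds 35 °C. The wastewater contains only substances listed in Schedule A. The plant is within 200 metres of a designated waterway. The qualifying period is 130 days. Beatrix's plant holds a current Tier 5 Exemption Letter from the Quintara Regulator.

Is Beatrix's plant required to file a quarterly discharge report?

No — exception (c) applies; Beatrix's plant is not required to file a quarterly discharge report.

All of (a)'s requirements are met (the facility's floor area is 950 m², under the 1,050 m² limit; discharge is routed to a licensed treatment works). Turning to paragraph (d): (d) is triggered — a current Tier 5 Exemption Letter is held. (a) is therefore removed.
Exception (b) requires that the qualifying period is under 125 days; but the qualifying period is 130 days, not under 125 days, so (b) is unavailable.
All of (c)'s requirements are met (the facility's operating hours per week are 30, below the 32 limit; the wastewater is Schedule-A-only). Under paragraphs (e)–(f): (e) would limit (c) — discharge temperature exceeds 35 °C — but (f) sets (e) aside: (f) operates against (e): the plant is within 200 m of a designated waterway. (c) remains available.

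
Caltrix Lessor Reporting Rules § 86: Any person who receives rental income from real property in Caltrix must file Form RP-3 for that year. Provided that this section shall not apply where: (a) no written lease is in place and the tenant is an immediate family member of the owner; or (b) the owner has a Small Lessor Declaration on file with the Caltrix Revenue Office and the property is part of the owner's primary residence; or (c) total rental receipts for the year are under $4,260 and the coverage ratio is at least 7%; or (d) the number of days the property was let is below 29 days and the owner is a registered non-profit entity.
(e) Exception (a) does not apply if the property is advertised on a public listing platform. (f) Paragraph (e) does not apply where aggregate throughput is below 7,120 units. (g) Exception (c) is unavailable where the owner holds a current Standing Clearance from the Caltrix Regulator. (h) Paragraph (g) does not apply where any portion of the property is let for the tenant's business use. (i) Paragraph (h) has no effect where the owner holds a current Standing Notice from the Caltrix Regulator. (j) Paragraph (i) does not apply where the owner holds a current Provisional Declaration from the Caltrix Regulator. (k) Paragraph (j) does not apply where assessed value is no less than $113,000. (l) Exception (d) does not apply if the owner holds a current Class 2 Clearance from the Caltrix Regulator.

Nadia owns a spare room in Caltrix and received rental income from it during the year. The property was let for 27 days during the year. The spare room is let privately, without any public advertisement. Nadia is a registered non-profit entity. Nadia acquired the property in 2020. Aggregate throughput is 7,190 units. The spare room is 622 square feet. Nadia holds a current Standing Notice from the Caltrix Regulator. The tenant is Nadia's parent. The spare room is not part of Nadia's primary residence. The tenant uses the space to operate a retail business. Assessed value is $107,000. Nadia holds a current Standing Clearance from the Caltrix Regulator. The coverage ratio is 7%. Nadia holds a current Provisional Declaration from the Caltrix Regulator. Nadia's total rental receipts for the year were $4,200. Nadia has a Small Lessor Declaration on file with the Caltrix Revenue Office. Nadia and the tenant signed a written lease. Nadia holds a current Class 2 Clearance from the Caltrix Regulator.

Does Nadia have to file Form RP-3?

Exception (a) does not apply: a written lease is in place.
Exception (b) does not apply: the spare room is not part of the primary residence.
Exception (c): total rental receipts for the year are $4,200, under the $4,260 limit; the coverage ratio is 7%, meeting the 7% threshold — every condition holds. Under paragraphs (g)–(k): (g) is triggered (a current Standing Clearance is held), but is itself disapplied by (h): (h) is engaged — the space is let for business use. (i) is engaged (a current Standing Notice is held), but yields to (j): (j) operates against (i): a current Provisional Declaration is held. (k), which would lift (j), is not engaged — assessed value is $107,000, short of $113,000. (c) remains available.
Exception (d): the number of days the property was let is 27 days, below the 29 days limit; Nadia is a registered non-profit — every condition holds. However, paragraph (l) must be considered: (l) operates against (d): a current Class 2 Clearance is held. So (d) is unavailable.

No — exception (c) applies; Nadia is not required to file Form RP-3.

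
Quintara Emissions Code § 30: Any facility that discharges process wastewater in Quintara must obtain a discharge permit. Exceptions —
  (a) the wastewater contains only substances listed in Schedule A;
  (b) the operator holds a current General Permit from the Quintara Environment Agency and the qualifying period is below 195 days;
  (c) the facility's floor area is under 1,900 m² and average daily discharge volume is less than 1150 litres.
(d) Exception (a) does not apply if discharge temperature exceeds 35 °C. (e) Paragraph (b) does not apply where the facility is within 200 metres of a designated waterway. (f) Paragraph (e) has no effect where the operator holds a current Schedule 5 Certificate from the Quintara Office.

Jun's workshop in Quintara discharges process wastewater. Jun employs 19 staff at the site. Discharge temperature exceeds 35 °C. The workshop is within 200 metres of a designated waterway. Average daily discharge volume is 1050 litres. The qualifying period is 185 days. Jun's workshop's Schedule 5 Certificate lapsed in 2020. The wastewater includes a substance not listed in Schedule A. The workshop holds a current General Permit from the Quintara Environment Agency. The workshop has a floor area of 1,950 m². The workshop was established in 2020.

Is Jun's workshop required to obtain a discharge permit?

Exception (a) does not apply: the wastewater includes a non-Schedule-A substance.
Exception (b) is satisfied on its face — a current General Permit is held; the qualifying period is 185 days, below the 195 days limit. However, paragraphs (e)–(f) must be considered: (e) is engaged — the workshop is within 200 m of a designated waterway. (f) is not engaged (there is no Schedule 5 Certificate in force), so (e) stands. So (b) is unavailable.
Exception (c) does not apply: the facility's floor area is 1,950 m², not under 1,900 m².
None of the exceptions is available; § 30 applies in full.

Yes — Jun's workshop must obtain a discharge permit.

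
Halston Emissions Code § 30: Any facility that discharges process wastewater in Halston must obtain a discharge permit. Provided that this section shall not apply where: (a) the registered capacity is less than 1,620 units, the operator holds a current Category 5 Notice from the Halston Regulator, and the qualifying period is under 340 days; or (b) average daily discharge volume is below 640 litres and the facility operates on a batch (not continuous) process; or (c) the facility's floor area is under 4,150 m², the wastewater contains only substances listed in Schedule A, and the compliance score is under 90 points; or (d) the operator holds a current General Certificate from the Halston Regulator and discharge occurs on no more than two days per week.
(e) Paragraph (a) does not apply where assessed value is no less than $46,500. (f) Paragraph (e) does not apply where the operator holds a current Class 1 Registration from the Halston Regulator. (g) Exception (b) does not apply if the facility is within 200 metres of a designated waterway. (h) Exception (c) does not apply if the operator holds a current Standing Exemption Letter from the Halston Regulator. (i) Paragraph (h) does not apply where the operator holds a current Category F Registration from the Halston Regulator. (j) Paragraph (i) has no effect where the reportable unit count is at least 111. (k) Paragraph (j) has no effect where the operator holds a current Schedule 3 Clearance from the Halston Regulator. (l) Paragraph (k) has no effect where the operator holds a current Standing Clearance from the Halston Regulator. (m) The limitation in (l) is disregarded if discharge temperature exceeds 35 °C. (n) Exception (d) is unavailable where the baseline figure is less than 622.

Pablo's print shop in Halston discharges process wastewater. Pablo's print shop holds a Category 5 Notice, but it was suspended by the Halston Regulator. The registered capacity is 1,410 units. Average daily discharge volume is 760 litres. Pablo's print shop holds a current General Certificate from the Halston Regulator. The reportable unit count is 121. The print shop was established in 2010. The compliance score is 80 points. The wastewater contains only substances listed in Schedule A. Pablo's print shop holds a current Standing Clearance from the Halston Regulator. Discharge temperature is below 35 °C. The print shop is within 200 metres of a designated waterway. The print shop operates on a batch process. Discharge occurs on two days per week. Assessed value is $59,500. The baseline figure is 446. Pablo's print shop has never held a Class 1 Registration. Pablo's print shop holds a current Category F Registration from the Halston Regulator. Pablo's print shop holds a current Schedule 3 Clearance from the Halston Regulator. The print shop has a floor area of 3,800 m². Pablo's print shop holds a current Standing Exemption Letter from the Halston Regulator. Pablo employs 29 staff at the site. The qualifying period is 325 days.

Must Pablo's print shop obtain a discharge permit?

Exception (a) fails — there is no Category 5 Notice in force.
Exception (b) does not apply: average daily discharge volume is 760 litres, not below 640 litres.
Exception (c): the facility's floor area is 3,800 m², under the 4,150 m² limit; the wastewater is Schedule-A-only; the compliance score is 80 points, under the 90 points limit — every condition holds. But applying paragraphs (h)–(m): (h) operates against (c): a current Standing Exemption Letter is held. (i) is triggered (a current Category F Registration is held), but is displaced by (j): (j) operates against (i): the reportable unit count is 121, meeting the 111 threshold. (k) operates (a current Schedule 3 Clearance is held), but is displaced by (l): (l) operates against (k): a current Standing Clearance is held. (m), which would lift (l), is inapplicable — discharge temperature is below 35 °C. Exception (c) does not apply.
Exception (d) is satisfied on its face — a current General Certificate is held; discharge occurs on no more than two days per week. Turning to paragraph (n): (n) operates against (d): the baseline figure is 446, less than the 622 limit. Exception (d) does not apply.
No exception applies. The general rule governs.

Yes — Pablo's print shop must obtain a discharge permit.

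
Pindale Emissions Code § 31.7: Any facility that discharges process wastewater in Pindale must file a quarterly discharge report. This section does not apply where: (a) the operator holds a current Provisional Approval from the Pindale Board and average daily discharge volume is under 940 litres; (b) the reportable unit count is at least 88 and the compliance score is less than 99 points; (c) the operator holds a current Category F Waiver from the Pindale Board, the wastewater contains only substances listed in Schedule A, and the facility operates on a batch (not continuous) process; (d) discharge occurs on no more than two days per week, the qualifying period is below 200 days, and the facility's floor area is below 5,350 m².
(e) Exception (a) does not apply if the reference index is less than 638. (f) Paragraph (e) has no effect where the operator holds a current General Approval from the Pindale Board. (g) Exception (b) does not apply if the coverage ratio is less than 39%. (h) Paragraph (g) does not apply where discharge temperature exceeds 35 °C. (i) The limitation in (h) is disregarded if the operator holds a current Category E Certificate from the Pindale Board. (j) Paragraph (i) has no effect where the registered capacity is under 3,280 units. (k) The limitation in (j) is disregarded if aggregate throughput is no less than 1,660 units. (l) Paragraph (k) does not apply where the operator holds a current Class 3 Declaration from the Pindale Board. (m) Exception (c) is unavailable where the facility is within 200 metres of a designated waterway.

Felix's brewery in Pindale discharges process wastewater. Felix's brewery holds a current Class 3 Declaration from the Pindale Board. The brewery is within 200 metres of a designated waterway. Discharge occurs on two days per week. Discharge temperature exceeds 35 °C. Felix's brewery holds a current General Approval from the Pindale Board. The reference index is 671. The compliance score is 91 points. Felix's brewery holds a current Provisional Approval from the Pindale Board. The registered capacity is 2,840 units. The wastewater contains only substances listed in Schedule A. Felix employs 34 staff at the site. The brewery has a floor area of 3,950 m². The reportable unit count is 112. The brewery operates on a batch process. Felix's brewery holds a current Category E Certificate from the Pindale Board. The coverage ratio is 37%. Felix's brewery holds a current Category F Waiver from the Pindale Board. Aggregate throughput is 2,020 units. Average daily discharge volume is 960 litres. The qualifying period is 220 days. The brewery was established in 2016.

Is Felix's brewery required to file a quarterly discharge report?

No — exception (b) applies; Felix's brewery is not required to file a quarterly discharge report.

Exception (a) fails — average daily discharge volume is 960 litres, not under 940 litres.
All of (b)'s requirements are met (the reportable unit count is 112, meeting the 88 threshold; the compliance score is 91 points, less than the 99 points limit). Considering the limiting provisions: (g) would limit (b) — the coverage ratio is 37%, less than the 39% limit — but (h) sets (g) aside: (h) is engaged — discharge temperature exceeds 35 °C. (i) would limit (h) — a current Category E Certificate is held — but (j) sets (i) aside: (j) operates against (i): the registered capacity is 2,840 units, under the 3,280 units limit. (k) is triggered (aggregate throughput is 2,020 units, meeting the 1,660 units threshold), but yields to (l): (l) is triggered — a current Class 3 Declaration is held. So (b) applies.
All of (c)'s requirements are met (a current Category F Waiver is held; the wastewater is Schedule-A-only; the facility operates on a batch process). However, paragraph (m) must be considered: (m) applies — the brewery is within 200 m of a designated waterway. Exception (c) does not apply.
Exception (d) fails — the qualifying period is 220 days, not below 200 days.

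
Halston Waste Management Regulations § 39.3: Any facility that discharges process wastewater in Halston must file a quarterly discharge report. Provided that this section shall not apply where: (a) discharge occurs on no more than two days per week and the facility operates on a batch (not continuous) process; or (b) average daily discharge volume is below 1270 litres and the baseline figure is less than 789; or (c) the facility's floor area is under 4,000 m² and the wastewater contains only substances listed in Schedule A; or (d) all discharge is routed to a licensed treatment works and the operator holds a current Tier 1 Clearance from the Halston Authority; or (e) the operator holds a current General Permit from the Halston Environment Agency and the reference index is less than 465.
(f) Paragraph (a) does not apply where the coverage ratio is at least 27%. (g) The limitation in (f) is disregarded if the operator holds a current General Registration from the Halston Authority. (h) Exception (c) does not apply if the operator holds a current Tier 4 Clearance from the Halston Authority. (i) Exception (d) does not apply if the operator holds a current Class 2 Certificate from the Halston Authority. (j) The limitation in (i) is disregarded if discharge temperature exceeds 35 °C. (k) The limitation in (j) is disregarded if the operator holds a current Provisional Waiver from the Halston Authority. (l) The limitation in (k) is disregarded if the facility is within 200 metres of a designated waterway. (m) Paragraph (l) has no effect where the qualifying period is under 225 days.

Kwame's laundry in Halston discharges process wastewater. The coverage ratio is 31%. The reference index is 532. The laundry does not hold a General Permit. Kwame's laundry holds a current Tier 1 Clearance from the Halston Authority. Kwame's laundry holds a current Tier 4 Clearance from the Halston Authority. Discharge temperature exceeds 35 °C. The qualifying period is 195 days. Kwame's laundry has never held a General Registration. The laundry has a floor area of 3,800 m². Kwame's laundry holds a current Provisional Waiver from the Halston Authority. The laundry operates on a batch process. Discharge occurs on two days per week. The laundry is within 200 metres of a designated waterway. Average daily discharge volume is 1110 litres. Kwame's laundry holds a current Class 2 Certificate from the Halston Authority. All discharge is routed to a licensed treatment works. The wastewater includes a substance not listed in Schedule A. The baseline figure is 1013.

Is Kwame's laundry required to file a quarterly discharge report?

All of (a)'s requirements are met (discharge occurs on no more than two days per week; the facility operates on a batch process). However, paragraphs (f)–(g) must be considered: (f) is engaged — the coverage ratio is 31%, meeting the 27% threshold. (g) is inapplicable (no current General Registration is held), so (f) stands. So (a) is unavailable.
Exception (b) does not apply: the baseline figure is 1,013, not less than 789.
Exception (c) does not apply: the wastewater includes a non-Schedule-A substance.
Exception (d) is satisfied on its face — discharge is routed to a licensed treatment works; a current Tier 1 Clearance is held. However, paragraphs (i)–(m) must be considered: (i) is triggered — a current Class 2 Certificate is held. (j) applies (discharge temperature exceeds 35 °C), but is displaced by (k): (k) operates against (j): a current Provisional Waiver is held. (l) would limit (k) — the laundry is within 200 m of a designated waterway — but (m) sets (l) aside: (m) is engaged — the qualifying period is 195 days, under the 225 days limit. So (d) is unavailable.
Exception (e) does not apply: no General Permit is held.
No exception is made out. Kwame's laundry falls within the general rule.

Yes — Kwame's laundry must file a quarterly discharge report.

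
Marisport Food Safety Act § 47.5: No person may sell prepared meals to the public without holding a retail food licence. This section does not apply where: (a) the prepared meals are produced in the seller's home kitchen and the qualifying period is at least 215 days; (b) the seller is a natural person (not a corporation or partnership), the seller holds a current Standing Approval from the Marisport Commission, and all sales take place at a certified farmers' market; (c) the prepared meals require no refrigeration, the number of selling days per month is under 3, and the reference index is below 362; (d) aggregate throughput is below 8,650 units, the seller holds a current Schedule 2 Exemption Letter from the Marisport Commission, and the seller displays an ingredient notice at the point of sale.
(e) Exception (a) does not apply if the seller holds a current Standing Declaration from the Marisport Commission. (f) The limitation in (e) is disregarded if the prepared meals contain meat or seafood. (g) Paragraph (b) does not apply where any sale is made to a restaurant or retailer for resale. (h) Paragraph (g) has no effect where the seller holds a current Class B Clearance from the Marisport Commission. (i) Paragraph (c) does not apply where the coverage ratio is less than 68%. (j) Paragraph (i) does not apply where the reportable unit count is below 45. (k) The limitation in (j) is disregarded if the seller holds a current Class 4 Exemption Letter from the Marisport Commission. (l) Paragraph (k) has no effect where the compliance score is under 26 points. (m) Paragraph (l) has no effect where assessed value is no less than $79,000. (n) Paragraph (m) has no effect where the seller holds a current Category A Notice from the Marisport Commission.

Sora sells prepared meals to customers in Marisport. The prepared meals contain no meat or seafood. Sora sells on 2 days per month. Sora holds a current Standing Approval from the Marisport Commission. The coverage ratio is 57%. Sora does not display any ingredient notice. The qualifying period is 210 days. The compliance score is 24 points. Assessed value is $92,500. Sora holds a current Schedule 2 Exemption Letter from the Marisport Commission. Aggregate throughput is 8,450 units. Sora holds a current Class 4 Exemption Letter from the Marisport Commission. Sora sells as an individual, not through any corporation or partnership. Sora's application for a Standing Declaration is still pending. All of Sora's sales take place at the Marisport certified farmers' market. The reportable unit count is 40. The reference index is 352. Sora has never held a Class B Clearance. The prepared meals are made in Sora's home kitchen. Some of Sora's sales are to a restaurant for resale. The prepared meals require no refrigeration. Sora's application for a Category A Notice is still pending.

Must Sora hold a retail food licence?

Exception (a) does not apply: the qualifying period is 210 days, short of 215 days.
Exception (b): the seller is a natural person; a current Standing Approval is held; all sales are at a certified farmers' market — every condition holds. Turning to paragraphs (g)–(h): (g) operates against (b): some sales are to a restaurant for resale. (h) is not triggered (no current Class B Clearance is held), so (g) stands. Exception (b) does not apply.
Exception (c) is satisfied on its face — the prepared meals are shelf-stable; the number of selling days per month is 2, under the 3 limit; the reference index is 352, below the 362 limit. However, paragraphs (i)–(n) must be considered: (i) applies — the coverage ratio is 57%, less than the 68% limit. (j) would limit (i) — the reportable unit count is 40, below the 45 limit — but (k) sets (j) aside: (k) operates — a current Class 4 Exemption Letter is held. (l) applies (the compliance score is 24 points, under the 26 points limit), but is set aside by (m): (m) is engaged — assessed value is $92,500, meeting the $79,000 threshold. (n), which would lift (m), is not engaged — no current Category A Notice is held. So (c) is unavailable.
Exception (d) requires that the seller displays an ingredient notice at the point of sale; but no ingredient notice is displayed, so (d) is unavailable.
No exception applies. The general rule governs.

Yes — Sora must hold a retail food licence.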